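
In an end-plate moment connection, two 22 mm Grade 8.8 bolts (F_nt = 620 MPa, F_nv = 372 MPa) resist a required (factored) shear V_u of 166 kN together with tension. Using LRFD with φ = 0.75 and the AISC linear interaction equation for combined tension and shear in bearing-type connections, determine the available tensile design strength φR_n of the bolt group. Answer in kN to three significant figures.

183 kN

A_b = π·22²/4 = 380.1 mm²; f_rv = 166 × 1000 / (2 × 380.1) = 218.3 MPa.
F'_nt = 1.3 F_nt − (F_nt / φF_nv) f_rv = 1.3·620 − (620/(0.75·372))·218.3 = 320.8 MPa, capped at F_nt → F'_nt = 320.8 MPa.
R_n = F'_nt · A_b · n = 320.8 × 380.1 × 2 / 1000 = 243.9 kN.
Design strength φR_n = 0.75 × 243.9 = 183 kN.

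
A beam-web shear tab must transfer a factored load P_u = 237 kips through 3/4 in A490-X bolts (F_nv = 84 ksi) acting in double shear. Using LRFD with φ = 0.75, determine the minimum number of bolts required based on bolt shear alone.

5 bolts

A_b = π·0.75²/4 = 0.4418 in².
Per-bolt design strength φR_n = 0.75 × 84 × 0.4418 × 2 = 55.67 kips.
n ≥ 237 / 55.67 = 4.258 → use 5 bolts.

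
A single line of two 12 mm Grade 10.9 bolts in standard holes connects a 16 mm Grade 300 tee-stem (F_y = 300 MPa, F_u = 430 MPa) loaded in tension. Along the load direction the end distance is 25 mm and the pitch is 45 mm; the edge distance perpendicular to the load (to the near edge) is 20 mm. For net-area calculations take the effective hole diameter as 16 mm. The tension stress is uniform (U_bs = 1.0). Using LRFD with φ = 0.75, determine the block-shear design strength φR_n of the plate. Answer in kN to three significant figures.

Shear plane L_v = 25 + 1·45 = 70 mm; A_gv = 70 × 16 = 1120 mm².
A_nv = (70 − 1.5·16) × 16 = 736 mm².
A_nt = (20 − 0.5·16) × 16 = 192 mm².
0.6 F_u A_nv = 189.9 kN; 0.6 F_y A_gv = 201.6 kN → shear rupture governs the shear term.
R_n = 189.9 + 1.0 × 430 × 192 / 1000 = 272.4 kN.
Design strength φR_n = 0.75 × 272.4 = 204 kN.

204 kN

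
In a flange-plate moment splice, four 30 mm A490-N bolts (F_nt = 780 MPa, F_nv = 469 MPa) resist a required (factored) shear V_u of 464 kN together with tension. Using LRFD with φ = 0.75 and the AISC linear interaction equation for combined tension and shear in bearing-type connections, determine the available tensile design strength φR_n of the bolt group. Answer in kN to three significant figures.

1380 kN

A_b = π·30²/4 = 706.9 mm²; f_rv = 464 × 1000 / (4 × 706.9) = 164.1 MPa.
F'_nt = 1.3 F_nt − (F_nt / φF_nv) f_rv = 1.3·780 − (780/(0.75·469))·164.1 = 650.1 MPa, capped at F_nt → F'_nt = 650.1 MPa.
R_n = F'_nt · A_b · n = 650.1 × 706.9 × 4 / 1000 = 1838 kN.
Design strength φR_n = 0.75 × 1838 = 1380 kN.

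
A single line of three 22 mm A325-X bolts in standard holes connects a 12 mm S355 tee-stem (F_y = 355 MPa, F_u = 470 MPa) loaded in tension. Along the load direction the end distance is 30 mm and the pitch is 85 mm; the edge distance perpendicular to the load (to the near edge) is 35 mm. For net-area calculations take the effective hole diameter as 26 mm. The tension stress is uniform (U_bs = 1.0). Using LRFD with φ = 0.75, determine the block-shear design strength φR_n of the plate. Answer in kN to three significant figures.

Shear plane L_v = 30 + 2·85 = 200 mm; A_gv = 200 × 12 = 2400 mm².
A_nv = (200 − 2.5·26) × 12 = 1620 mm².
A_nt = (35 − 0.5·26) × 12 = 264 mm².
0.6 F_u A_nv = 456.8 kN; 0.6 F_y A_gv = 511.2 kN → shear rupture governs the shear term.
R_n = 456.8 + 1.0 × 470 × 264 / 1000 = 580.9 kN.
Design strength φR_n = 0.75 × 580.9 = 436 kN.

436 kN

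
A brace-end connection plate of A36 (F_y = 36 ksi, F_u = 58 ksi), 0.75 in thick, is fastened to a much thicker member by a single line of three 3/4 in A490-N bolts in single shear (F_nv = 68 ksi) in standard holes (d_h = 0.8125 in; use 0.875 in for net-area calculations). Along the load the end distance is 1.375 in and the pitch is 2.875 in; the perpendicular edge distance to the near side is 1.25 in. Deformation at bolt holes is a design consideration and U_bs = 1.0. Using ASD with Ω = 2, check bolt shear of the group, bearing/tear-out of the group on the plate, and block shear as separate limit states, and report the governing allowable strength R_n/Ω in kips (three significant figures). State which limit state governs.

Bolt shear: A_b = π·0.75²/4 = 0.4418 in²; R_n = 68 × 0.4418 × 3 × 1 = 90.12 kips → 90.12 / 2 = 45.1 kips.
Bearing: edge l_c = 0.9688, r_n = 50.57 kips; interior l_c = 2.062, r_n = 78.3 kips; R_n = 50.57 + 2·78.3 = 207.2 kips → 104 kips.
Block shear: A_gv = 5.344, A_nv = 3.703, A_nt = 0.6094 in²; R_n = min(0.6F_uA_nv, 0.6F_yA_gv) + U_bs·F_u·A_nt = 150.8 kips → 75.4 kips.
Bolt shear governs: 45.1 kips.

45.1 kips (bolt shear governs)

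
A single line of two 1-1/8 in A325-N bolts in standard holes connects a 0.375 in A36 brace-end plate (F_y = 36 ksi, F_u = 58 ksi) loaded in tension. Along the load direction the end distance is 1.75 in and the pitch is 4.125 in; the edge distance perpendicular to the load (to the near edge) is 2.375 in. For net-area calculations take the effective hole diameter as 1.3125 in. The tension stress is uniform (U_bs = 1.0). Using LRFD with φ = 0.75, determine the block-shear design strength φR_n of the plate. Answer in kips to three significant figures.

Shear plane L_v = 1.75 + 1·4.125 = 5.875 in; A_gv = 5.875 × 0.375 = 2.203 in².
A_nv = (5.875 − 1.5·1.3125) × 0.375 = 1.465 in².
A_nt = (2.375 − 0.5·1.3125) × 0.375 = 0.6445 in².
0.6 F_u A_nv = 50.98 kips; 0.6 F_y A_gv = 47.59 kips → shear yielding governs the shear term.
R_n = 47.59 + 1.0 × 58 × 0.6445 = 84.97 kips.
Design strength φR_n = 0.75 × 84.97 = 63.7 kips.

63.7 kips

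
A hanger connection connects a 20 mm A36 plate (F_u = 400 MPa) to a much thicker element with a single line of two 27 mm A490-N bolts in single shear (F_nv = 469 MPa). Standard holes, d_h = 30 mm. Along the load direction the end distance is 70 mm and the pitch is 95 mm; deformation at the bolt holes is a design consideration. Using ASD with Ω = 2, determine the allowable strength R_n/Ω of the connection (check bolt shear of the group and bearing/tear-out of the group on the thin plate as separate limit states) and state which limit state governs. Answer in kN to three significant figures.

Bolt shear: A_b = π·27²/4 = 572.6 mm²; R_n = 469 × 572.6 × 2 × 1 / 1000 = 537.1 kN → 537.1 / 2 = 269 kN.
Bearing (1.2 l_c t F_u ≤ 2.4 d t F_u): upper limit = 2.4·27·20·400 / 1000 = 518.4 kN.
  Edge l_c = 70 − 30/2 = 55 → r_n = 518.4 kN; interior l_c = 95 − 30 = 65 → r_n = 518.4 kN.
  R_n,bearing = 1·518.4 + 1·518.4 = 1037 kN → 1037 / 2 = 518 kN.
Bolt shear governs: 269 kN.

269 kN (bolt shear governs)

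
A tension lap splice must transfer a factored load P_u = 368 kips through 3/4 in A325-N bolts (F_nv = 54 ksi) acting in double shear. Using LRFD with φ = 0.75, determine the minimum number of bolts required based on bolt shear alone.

A_b = π·0.75²/4 = 0.4418 in².
Per-bolt design strength φR_n = 0.75 × 54 × 0.4418 × 2 = 35.78 kips.
n ≥ 368 / 35.78 = 10.28 → use 11 bolts.

11 bolts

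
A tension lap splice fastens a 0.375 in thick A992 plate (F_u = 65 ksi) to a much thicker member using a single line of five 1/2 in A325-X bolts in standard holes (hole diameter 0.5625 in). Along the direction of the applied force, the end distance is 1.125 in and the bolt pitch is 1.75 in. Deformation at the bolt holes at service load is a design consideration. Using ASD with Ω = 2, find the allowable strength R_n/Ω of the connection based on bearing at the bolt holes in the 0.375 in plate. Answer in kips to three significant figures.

70.8 kips

Per bolt r_n = 1.2 l_c t F_u ≤ 2.4 d t F_u; upper limit = 2.4 × 0.5 × 0.375 × 65 = 29.25 kips.
Edge bolt: l_c = 1.125 − 0.5625/2 = 0.8438 in → 1.2 × 0.8438 × 0.375 × 65 = 24.68 → r_n = 24.68 kips.
Interior bolts: l_c = 1.75 − 0.5625 = 1.188 in → 1.2 × 1.188 × 0.375 × 65 = 34.73 → r_n = 29.25 kips.
R_n = 1 × 24.68 + 4 × 29.25 = 141.7 kips.
Allowable strength R_n/Ω = 141.7 / 2 = 70.8 kips.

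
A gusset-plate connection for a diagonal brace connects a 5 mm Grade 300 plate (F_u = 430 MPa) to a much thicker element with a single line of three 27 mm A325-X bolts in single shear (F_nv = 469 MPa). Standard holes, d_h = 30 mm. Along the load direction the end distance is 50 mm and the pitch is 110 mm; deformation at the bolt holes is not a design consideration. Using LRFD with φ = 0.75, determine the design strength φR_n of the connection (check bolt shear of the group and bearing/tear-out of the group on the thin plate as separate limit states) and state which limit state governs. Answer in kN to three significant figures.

346 kN (bearing governs)

Bolt shear: A_b = π·27²/4 = 572.6 mm²; R_n = 469 × 572.6 × 3 × 1 / 1000 = 805.6 kN → 0.75 × 805.6 = 604 kN.
Bearing (1.5 l_c t F_u ≤ 3.0 d t F_u): upper limit = 3.0·27·5·430 / 1000 = 174.2 kN.
  Edge l_c = 50 − 30/2 = 35 → r_n = 112.9 kN; interior l_c = 110 − 30 = 80 → r_n = 174.2 kN.
  R_n,bearing = 1·112.9 + 2·174.2 = 461.2 kN → 0.75 × 461.2 = 346 kN.
Bearing governs: 346 kN.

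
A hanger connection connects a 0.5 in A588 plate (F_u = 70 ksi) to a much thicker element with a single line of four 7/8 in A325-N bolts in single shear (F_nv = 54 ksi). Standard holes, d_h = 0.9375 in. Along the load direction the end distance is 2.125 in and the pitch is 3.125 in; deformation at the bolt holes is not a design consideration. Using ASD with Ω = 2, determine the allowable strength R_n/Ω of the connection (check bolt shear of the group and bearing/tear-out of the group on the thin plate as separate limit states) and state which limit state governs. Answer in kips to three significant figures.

64.9 kips (bolt shear governs)

Bolt shear: A_b = π·0.875²/4 = 0.6013 in²; R_n = 54 × 0.6013 × 4 × 1 = 129.9 kips → 129.9 / 2 = 64.9 kips.
Bearing (1.5 l_c t F_u ≤ 3.0 d t F_u): upper limit = 3.0·0.875·0.5·70 = 91.88 kips.
  Edge l_c = 2.125 − 0.9375/2 = 1.656 → r_n = 86.95 kips; interior l_c = 3.125 − 0.9375 = 2.188 → r_n = 91.88 kips.
  R_n,bearing = 1·86.95 + 3·91.88 = 362.6 kips → 362.6 / 2 = 181 kips.
Bolt shear governs: 64.9 kips.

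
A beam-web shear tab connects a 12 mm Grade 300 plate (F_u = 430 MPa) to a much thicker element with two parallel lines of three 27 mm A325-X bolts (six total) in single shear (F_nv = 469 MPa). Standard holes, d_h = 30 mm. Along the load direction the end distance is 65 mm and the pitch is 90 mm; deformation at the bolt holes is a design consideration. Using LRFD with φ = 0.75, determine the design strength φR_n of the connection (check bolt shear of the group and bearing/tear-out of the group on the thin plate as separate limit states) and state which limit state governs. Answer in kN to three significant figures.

1210 kN (bolt shear governs)

Bolt shear: A_b = π·27²/4 = 572.6 mm²; R_n = 469 × 572.6 × 6 × 1 / 1000 = 1611 kN → 0.75 × 1611 = 1210 kN.
Bearing (1.2 l_c t F_u ≤ 2.4 d t F_u): upper limit = 2.4·27·12·430 / 1000 = 334.4 kN.
  Edge l_c = 65 − 30/2 = 50 → r_n = 309.6 kN; interior l_c = 90 − 30 = 60 → r_n = 334.4 kN.
  R_n,bearing = 2·309.6 + 4·334.4 = 1957 kN → 0.75 × 1957 = 1470 kN.
Bolt shear governs: 1210 kN.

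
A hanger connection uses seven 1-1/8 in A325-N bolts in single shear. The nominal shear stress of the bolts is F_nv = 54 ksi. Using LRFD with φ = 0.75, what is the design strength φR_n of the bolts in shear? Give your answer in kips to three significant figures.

A_b = π × 1.125² / 4 = 0.994 in².
R_n = F_nv · A_b · n · n_s = 54 × 0.994 × 7 × 1 = 375.7 kips.
Design strength φR_n = 0.75 × 375.7 = 282 kips.

282 kips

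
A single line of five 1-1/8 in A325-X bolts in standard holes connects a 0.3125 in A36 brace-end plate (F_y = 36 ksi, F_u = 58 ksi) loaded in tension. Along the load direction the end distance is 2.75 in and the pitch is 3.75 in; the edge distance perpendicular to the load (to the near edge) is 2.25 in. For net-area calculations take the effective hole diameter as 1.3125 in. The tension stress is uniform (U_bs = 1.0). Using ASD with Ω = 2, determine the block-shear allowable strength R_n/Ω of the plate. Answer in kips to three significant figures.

Shear plane L_v = 2.75 + 4·3.75 = 17.75 in; A_gv = 17.75 × 0.3125 = 5.547 in².
A_nv = (17.75 − 4.5·1.3125) × 0.3125 = 3.701 in².
A_nt = (2.25 − 0.5·1.3125) × 0.3125 = 0.498 in².
0.6 F_u A_nv = 128.8 kips; 0.6 F_y A_gv = 119.8 kips → shear yielding governs the shear term.
R_n = 119.8 + 1.0 × 58 × 0.498 = 148.7 kips.
Allowable strength R_n/Ω = 148.7 / 2 = 74.3 kips.

74.3 kips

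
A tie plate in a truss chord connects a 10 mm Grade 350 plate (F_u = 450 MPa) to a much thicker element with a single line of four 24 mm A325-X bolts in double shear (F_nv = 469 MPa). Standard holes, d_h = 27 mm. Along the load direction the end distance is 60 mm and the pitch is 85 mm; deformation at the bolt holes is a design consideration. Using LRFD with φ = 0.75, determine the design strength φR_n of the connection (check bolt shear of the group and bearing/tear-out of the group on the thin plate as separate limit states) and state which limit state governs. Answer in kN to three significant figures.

Bolt shear: A_b = π·24²/4 = 452.4 mm²; R_n = 469 × 452.4 × 4 × 2 / 1000 = 1697 kN → 0.75 × 1697 = 1270 kN.
Bearing (1.2 l_c t F_u ≤ 2.4 d t F_u): upper limit = 2.4·24·10·450 / 1000 = 259.2 kN.
  Edge l_c = 60 − 27/2 = 46.5 → r_n = 251.1 kN; interior l_c = 85 − 27 = 58 → r_n = 259.2 kN.
  R_n,bearing = 1·251.1 + 3·259.2 = 1029 kN → 0.75 × 1029 = 772 kN.
Bearing governs: 772 kN.

772 kN (bearing governs)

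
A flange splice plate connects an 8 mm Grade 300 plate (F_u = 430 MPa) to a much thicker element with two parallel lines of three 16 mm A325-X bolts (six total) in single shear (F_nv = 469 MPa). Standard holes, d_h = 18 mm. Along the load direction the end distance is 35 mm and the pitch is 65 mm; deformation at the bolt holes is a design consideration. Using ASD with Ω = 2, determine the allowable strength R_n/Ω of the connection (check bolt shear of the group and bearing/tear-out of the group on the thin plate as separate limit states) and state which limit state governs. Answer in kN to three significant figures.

283 kN (bolt shear governs)

Bolt shear: A_b = π·16²/4 = 201.1 mm²; R_n = 469 × 201.1 × 6 × 1 / 1000 = 565.8 kN → 565.8 / 2 = 283 kN.
Bearing (1.2 l_c t F_u ≤ 2.4 d t F_u): upper limit = 2.4·16·8·430 / 1000 = 132.1 kN.
  Edge l_c = 35 − 18/2 = 26 → r_n = 107.3 kN; interior l_c = 65 − 18 = 47 → r_n = 132.1 kN.
  R_n,bearing = 2·107.3 + 4·132.1 = 743 kN → 743 / 2 = 372 kN.
Bolt shear governs: 283 kN.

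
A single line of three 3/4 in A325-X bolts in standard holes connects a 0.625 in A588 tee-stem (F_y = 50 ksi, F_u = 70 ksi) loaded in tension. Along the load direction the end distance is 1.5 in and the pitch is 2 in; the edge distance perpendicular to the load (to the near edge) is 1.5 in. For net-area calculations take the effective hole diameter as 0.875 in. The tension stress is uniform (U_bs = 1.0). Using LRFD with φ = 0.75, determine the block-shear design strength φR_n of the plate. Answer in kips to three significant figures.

100 kips

Shear plane L_v = 1.5 + 2·2 = 5.5 in; A_gv = 5.5 × 0.625 = 3.438 in².
A_nv = (5.5 − 2.5·0.875) × 0.625 = 2.07 in².
A_nt = (1.5 − 0.5·0.875) × 0.625 = 0.6641 in².
0.6 F_u A_nv = 86.95 kips; 0.6 F_y A_gv = 103.1 kips → shear rupture governs the shear term.
R_n = 86.95 + 1.0 × 70 × 0.6641 = 133.4 kips.
Design strength φR_n = 0.75 × 133.4 = 100 kips.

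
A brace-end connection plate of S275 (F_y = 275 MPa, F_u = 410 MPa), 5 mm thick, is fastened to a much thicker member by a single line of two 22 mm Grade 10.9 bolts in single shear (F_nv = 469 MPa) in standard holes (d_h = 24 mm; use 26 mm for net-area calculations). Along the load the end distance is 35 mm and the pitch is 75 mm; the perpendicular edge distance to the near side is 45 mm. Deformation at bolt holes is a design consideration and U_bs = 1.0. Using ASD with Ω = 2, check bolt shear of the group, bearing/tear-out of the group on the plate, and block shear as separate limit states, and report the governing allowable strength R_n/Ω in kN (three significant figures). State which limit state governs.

76.5 kN (block shear governs)

Bolt shear: A_b = π·22²/4 = 380.1 mm²; R_n = 469 × 380.1 × 2 × 1 / 1000 = 356.6 kN → 356.6 / 2 = 178 kN.
Bearing: edge l_c = 23, r_n = 56.58 kN; interior l_c = 51, r_n = 108.2 kN; R_n = 56.58 + 1·108.2 = 164.8 kN → 82.4 kN.
Block shear: A_gv = 550, A_nv = 355, A_nt = 160 mm²; R_n = min(0.6F_uA_nv, 0.6F_yA_gv) + U_bs·F_u·A_nt = 152.9 kN → 76.5 kN.
Block shear governs: 76.5 kN.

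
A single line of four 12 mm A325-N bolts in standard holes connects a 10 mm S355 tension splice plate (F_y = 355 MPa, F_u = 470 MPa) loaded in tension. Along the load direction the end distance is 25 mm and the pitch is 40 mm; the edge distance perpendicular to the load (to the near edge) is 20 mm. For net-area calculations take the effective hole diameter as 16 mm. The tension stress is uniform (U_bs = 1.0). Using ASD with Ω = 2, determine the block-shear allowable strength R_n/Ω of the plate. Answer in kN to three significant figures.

Shear plane L_v = 25 + 3·40 = 145 mm; A_gv = 145 × 10 = 1450 mm².
A_nv = (145 − 3.5·16) × 10 = 890 mm².
A_nt = (20 − 0.5·16) × 10 = 120 mm².
0.6 F_u A_nv = 251 kN; 0.6 F_y A_gv = 308.9 kN → shear rupture governs the shear term.
R_n = 251 + 1.0 × 470 × 120 / 1000 = 307.4 kN.
Allowable strength R_n/Ω = 307.4 / 2 = 154 kN.

154 kN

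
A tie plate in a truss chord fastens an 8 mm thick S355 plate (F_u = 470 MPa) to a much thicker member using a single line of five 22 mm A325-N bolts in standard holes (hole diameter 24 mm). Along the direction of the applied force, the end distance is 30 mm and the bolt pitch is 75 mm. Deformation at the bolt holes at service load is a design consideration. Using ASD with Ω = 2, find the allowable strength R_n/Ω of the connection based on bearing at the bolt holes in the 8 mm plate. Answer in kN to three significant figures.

Per bolt r_n = 1.2 l_c t F_u ≤ 2.4 d t F_u; upper limit = 2.4 × 22 × 8 × 470 / 1000 = 198.5 kN.
Edge bolt: l_c = 30 − 24/2 = 18 mm → 1.2 × 18 × 8 × 470 / 1000 = 81.22 → r_n = 81.22 kN.
Interior bolts: l_c = 75 − 24 = 51 mm → 1.2 × 51 × 8 × 470 / 1000 = 230.1 → r_n = 198.5 kN.
R_n = 1 × 81.22 + 4 × 198.5 = 875.3 kN.
Allowable strength R_n/Ω = 875.3 / 2 = 438 kN.

438 kN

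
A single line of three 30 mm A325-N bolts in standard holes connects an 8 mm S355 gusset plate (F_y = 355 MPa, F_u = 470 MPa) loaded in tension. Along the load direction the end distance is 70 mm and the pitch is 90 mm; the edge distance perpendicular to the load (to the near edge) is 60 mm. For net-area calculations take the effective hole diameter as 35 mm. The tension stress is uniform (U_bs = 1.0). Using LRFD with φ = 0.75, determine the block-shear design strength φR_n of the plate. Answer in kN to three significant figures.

395 kN

Shear plane L_v = 70 + 2·90 = 250 mm; A_gv = 250 × 8 = 2000 mm².
A_nv = (250 − 2.5·35) × 8 = 1300 mm².
A_nt = (60 − 0.5·35) × 8 = 340 mm².
0.6 F_u A_nv = 366.6 kN; 0.6 F_y A_gv = 426 kN → shear rupture governs the shear term.
R_n = 366.6 + 1.0 × 470 × 340 / 1000 = 526.4 kN.
Design strength φR_n = 0.75 × 526.4 = 395 kN.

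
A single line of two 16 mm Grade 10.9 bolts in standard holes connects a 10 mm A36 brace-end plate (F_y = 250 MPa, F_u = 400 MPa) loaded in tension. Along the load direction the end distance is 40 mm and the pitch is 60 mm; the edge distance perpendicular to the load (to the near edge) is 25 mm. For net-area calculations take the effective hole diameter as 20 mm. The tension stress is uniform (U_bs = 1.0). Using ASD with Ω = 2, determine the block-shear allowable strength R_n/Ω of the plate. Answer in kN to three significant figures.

Shear plane L_v = 40 + 1·60 = 100 mm; A_gv = 100 × 10 = 1000 mm².
A_nv = (100 − 1.5·20) × 10 = 700 mm².
A_nt = (25 − 0.5·20) × 10 = 150 mm².
0.6 F_u A_nv = 168 kN; 0.6 F_y A_gv = 150 kN → shear yielding governs the shear term.
R_n = 150 + 1.0 × 400 × 150 / 1000 = 210 kN.
Allowable strength R_n/Ω = 210 / 2 = 105 kN.

105 kN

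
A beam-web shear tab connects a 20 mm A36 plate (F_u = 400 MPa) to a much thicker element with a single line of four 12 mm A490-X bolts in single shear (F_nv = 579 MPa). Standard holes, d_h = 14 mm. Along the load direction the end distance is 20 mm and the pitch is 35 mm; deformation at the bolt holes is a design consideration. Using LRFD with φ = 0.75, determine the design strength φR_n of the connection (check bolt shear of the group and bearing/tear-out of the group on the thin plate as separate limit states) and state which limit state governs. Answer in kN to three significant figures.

Bolt shear: A_b = π·12²/4 = 113.1 mm²; R_n = 579 × 113.1 × 4 × 1 / 1000 = 261.9 kN → 0.75 × 261.9 = 196 kN.
Bearing (1.2 l_c t F_u ≤ 2.4 d t F_u): upper limit = 2.4·12·20·400 / 1000 = 230.4 kN.
  Edge l_c = 20 − 14/2 = 13 → r_n = 124.8 kN; interior l_c = 35 − 14 = 21 → r_n = 201.6 kN.
  R_n,bearing = 1·124.8 + 3·201.6 = 729.6 kN → 0.75 × 729.6 = 547 kN.
Bolt shear governs: 196 kN.

196 kN (bolt shear governs)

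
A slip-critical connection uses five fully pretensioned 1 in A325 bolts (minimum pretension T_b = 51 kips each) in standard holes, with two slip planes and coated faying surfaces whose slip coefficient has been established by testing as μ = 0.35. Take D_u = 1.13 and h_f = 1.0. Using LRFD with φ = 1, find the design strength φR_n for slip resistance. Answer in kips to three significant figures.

202 kips

R_n = μ · D_u · h_f · T_b · n_s · n_b = 0.35 × 1.13 × 1.0 × 51 × 2 × 5 = 201.7 kips.
Design strength φR_n = 1 × 201.7 = 202 kips.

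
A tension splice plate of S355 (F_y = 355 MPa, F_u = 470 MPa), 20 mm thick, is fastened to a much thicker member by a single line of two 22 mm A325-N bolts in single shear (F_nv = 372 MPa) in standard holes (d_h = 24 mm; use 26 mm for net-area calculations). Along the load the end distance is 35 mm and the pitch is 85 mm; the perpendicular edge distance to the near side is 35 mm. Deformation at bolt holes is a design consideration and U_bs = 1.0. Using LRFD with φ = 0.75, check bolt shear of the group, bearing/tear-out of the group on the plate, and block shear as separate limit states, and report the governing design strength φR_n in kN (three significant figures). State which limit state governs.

Bolt shear: A_b = π·22²/4 = 380.1 mm²; R_n = 372 × 380.1 × 2 × 1 / 1000 = 282.8 kN → 0.75 × 282.8 = 212 kN.
Bearing: edge l_c = 23, r_n = 259.4 kN; interior l_c = 61, r_n = 496.3 kN; R_n = 259.4 + 1·496.3 = 755.8 kN → 567 kN.
Block shear: A_gv = 2400, A_nv = 1620, A_nt = 440 mm²; R_n = min(0.6F_uA_nv, 0.6F_yA_gv) + U_bs·F_u·A_nt = 663.6 kN → 498 kN.
Bolt shear governs: 212 kN.

212 kN (bolt shear governs)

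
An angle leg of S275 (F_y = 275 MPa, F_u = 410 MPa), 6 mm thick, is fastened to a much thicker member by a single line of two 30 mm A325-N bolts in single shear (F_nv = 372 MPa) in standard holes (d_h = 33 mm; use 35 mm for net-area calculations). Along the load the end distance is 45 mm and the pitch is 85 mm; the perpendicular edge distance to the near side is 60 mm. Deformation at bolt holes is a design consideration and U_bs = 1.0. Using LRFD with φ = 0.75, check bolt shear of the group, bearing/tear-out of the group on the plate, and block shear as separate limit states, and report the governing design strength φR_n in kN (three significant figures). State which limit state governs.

Bolt shear: A_b = π·30²/4 = 706.9 mm²; R_n = 372 × 706.9 × 2 × 1 / 1000 = 525.9 kN → 0.75 × 525.9 = 394 kN.
Bearing: edge l_c = 28.5, r_n = 84.13 kN; interior l_c = 52, r_n = 153.5 kN; R_n = 84.13 + 1·153.5 = 237.6 kN → 178 kN.
Block shear: A_gv = 780, A_nv = 465, A_nt = 255 mm²; R_n = min(0.6F_uA_nv, 0.6F_yA_gv) + U_bs·F_u·A_nt = 218.9 kN → 164 kN.
Block shear governs: 164 kN.

164 kN (block shear governs)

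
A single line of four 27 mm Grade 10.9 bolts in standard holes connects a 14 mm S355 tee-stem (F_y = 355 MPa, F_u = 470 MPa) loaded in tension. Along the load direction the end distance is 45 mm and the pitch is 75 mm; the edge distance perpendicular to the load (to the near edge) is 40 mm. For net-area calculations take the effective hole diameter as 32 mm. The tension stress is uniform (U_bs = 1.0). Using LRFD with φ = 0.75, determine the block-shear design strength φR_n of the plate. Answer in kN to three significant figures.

586 kN

Shear plane L_v = 45 + 3·75 = 270 mm; A_gv = 270 × 14 = 3780 mm².
A_nv = (270 − 3.5·32) × 14 = 2212 mm².
A_nt = (40 − 0.5·32) × 14 = 336 mm².
0.6 F_u A_nv = 623.8 kN; 0.6 F_y A_gv = 805.1 kN → shear rupture governs the shear term.
R_n = 623.8 + 1.0 × 470 × 336 / 1000 = 781.7 kN.
Design strength φR_n = 0.75 × 781.7 = 586 kN.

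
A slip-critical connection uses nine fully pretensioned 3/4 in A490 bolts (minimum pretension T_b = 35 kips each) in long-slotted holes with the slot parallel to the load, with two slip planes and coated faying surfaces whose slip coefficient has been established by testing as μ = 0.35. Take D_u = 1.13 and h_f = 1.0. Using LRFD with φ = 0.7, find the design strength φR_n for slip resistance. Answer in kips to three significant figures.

R_n = μ · D_u · h_f · T_b · n_s · n_b = 0.35 × 1.13 × 1.0 × 35 × 2 × 9 = 249.2 kips.
Design strength φR_n = 0.7 × 249.2 = 174 kips.

174 kips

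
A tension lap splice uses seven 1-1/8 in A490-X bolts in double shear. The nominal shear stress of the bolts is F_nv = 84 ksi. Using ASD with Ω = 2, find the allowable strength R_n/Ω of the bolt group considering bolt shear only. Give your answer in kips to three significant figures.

A_b = π × 1.125² / 4 = 0.994 in².
R_n = F_nv · A_b · n · n_s = 84 × 0.994 × 7 × 2 = 1169 kips.
Allowable strength R_n/Ω = 1169 / 2 = 584 kips.

584 kips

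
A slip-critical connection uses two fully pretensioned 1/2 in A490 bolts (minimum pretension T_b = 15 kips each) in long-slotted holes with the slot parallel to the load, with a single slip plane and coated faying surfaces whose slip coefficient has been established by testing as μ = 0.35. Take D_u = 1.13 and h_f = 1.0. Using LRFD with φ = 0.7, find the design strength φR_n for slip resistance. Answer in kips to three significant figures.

8.31 kips

R_n = μ · D_u · h_f · T_b · n_s · n_b = 0.35 × 1.13 × 1.0 × 15 × 1 × 2 = 11.86 kips.
Design strength φR_n = 0.7 × 11.86 = 8.31 kips.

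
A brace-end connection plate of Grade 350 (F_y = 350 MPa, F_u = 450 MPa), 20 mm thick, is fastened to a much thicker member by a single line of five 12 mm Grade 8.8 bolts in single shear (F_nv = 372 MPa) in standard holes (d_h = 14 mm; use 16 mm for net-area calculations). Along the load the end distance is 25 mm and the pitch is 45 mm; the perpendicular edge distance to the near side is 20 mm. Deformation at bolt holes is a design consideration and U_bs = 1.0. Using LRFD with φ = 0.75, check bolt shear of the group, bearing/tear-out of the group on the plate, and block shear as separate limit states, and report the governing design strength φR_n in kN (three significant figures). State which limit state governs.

Bolt shear: A_b = π·12²/4 = 113.1 mm²; R_n = 372 × 113.1 × 5 × 1 / 1000 = 210.4 kN → 0.75 × 210.4 = 158 kN.
Bearing: edge l_c = 18, r_n = 194.4 kN; interior l_c = 31, r_n = 259.2 kN; R_n = 194.4 + 4·259.2 = 1231 kN → 923 kN.
Block shear: A_gv = 4100, A_nv = 2660, A_nt = 240 mm²; R_n = min(0.6F_uA_nv, 0.6F_yA_gv) + U_bs·F_u·A_nt = 826.2 kN → 620 kN.
Bolt shear governs: 158 kN.

158 kN (bolt shear governs)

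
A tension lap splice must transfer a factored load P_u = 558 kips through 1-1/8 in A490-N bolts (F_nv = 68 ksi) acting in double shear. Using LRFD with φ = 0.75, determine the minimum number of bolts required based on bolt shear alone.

A_b = π·1.125²/4 = 0.994 in².
Per-bolt design strength φR_n = 0.75 × 68 × 0.994 × 2 = 101.4 kips.
n ≥ 558 / 101.4 = 5.504 → use 6 bolts.

6 bolts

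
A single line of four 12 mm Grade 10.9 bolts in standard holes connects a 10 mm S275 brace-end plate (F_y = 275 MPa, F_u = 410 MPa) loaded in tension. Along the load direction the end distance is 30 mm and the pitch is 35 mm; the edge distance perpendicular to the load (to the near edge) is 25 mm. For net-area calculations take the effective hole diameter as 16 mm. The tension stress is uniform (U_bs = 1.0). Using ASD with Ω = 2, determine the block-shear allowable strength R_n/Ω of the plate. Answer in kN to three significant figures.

Shear plane L_v = 30 + 3·35 = 135 mm; A_gv = 135 × 10 = 1350 mm².
A_nv = (135 − 3.5·16) × 10 = 790 mm².
A_nt = (25 − 0.5·16) × 10 = 170 mm².
0.6 F_u A_nv = 194.3 kN; 0.6 F_y A_gv = 222.8 kN → shear rupture governs the shear term.
R_n = 194.3 + 1.0 × 410 × 170 / 1000 = 264 kN.
Allowable strength R_n/Ω = 264 / 2 = 132 kN.

132 kN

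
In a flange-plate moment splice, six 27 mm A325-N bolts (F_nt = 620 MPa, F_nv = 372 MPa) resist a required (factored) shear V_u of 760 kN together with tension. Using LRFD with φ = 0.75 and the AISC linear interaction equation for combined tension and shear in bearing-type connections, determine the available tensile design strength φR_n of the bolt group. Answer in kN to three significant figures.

810 kN

A_b = π·27²/4 = 572.6 mm²; f_rv = 760 × 1000 / (6 × 572.6) = 221.2 MPa.
F'_nt = 1.3 F_nt − (F_nt / φF_nv) f_rv = 1.3·620 − (620/(0.75·372))·221.2 = 314.4 MPa, capped at F_nt → F'_nt = 314.4 MPa.
R_n = F'_nt · A_b · n = 314.4 × 572.6 × 6 / 1000 = 1080 kN.
Design strength φR_n = 0.75 × 1080 = 810 kN.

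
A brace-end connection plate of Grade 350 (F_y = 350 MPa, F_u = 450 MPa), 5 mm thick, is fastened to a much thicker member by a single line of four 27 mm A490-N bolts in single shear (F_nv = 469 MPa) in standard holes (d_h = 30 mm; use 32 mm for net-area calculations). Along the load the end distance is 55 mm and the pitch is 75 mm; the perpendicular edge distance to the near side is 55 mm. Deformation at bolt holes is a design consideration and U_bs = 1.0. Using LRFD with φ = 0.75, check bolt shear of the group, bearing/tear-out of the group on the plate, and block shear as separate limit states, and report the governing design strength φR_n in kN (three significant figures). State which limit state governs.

Bolt shear: A_b = π·27²/4 = 572.6 mm²; R_n = 469 × 572.6 × 4 × 1 / 1000 = 1074 kN → 0.75 × 1074 = 806 kN.
Bearing: edge l_c = 40, r_n = 108 kN; interior l_c = 45, r_n = 121.5 kN; R_n = 108 + 3·121.5 = 472.5 kN → 354 kN.
Block shear: A_gv = 1400, A_nv = 840, A_nt = 195 mm²; R_n = min(0.6F_uA_nv, 0.6F_yA_gv) + U_bs·F_u·A_nt = 314.6 kN → 236 kN.
Block shear governs: 236 kN.

236 kN (block shear governs)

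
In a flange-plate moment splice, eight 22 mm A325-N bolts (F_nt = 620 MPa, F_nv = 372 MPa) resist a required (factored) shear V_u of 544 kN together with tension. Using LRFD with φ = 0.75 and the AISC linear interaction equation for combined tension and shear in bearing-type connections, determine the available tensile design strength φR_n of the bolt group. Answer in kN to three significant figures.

A_b = π·22²/4 = 380.1 mm²; f_rv = 544 × 1000 / (8 × 380.1) = 178.9 MPa.
F'_nt = 1.3 F_nt − (F_nt / φF_nv) f_rv = 1.3·620 − (620/(0.75·372))·178.9 = 408.5 MPa, capped at F_nt → F'_nt = 408.5 MPa.
R_n = F'_nt · A_b · n = 408.5 × 380.1 × 8 / 1000 = 1242 kN.
Design strength φR_n = 0.75 × 1242 = 932 kN.

932 kN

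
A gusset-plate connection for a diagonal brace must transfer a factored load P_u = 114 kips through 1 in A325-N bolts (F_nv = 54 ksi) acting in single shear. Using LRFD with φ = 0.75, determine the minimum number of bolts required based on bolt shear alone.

4 bolts

A_b = π·1²/4 = 0.7854 in².
Per-bolt design strength φR_n = 0.75 × 54 × 0.7854 × 1 = 31.81 kips.
n ≥ 114 / 31.81 = 3.584 → use 4 bolts.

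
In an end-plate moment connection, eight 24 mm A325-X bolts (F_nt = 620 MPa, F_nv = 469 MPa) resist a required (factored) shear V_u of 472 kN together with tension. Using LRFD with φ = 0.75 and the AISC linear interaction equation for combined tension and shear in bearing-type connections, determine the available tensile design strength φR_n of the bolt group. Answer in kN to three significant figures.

1560 kN

A_b = π·24²/4 = 452.4 mm²; f_rv = 472 × 1000 / (8 × 452.4) = 130.4 MPa.
F'_nt = 1.3 F_nt − (F_nt / φF_nv) f_rv = 1.3·620 − (620/(0.75·469))·130.4 = 576.1 MPa, capped at F_nt → F'_nt = 576.1 MPa.
R_n = F'_nt · A_b · n = 576.1 × 452.4 × 8 / 1000 = 2085 kN.
Design strength φR_n = 0.75 × 2085 = 1560 kN.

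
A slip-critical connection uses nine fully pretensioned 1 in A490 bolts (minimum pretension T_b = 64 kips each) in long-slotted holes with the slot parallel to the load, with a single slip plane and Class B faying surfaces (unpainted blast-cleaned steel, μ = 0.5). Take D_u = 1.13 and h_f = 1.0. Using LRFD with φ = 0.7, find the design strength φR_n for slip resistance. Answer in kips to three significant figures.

R_n = μ · D_u · h_f · T_b · n_s · n_b = 0.5 × 1.13 × 1.0 × 64 × 1 × 9 = 325.4 kips.
Design strength φR_n = 0.7 × 325.4 = 228 kips.

228 kips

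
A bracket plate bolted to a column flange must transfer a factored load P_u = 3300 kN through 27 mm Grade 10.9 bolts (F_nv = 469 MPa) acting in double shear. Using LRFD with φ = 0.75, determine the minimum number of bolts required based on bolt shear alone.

A_b = π·27²/4 = 572.6 mm².
Per-bolt design strength φR_n = 0.75 × 469 × 572.6 × 2 / 1000 = 402.8 kN.
n ≥ 3300 / 402.8 = 8.193 → use 9 bolts.

9 bolts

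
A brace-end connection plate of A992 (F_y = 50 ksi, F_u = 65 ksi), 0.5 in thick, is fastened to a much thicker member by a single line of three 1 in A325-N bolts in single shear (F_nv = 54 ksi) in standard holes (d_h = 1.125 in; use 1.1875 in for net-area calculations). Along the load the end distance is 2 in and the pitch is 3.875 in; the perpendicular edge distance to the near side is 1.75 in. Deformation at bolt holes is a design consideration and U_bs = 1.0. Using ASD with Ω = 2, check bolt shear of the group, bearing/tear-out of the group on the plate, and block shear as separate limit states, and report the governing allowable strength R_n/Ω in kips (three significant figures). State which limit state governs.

63.6 kips (bolt shear governs)

Bolt shear: A_b = π·1²/4 = 0.7854 in²; R_n = 54 × 0.7854 × 3 × 1 = 127.2 kips → 127.2 / 2 = 63.6 kips.
Bearing: edge l_c = 1.438, r_n = 56.06 kips; interior l_c = 2.75, r_n = 78 kips; R_n = 56.06 + 2·78 = 212.1 kips → 106 kips.
Block shear: A_gv = 4.875, A_nv = 3.391, A_nt = 0.5781 in²; R_n = min(0.6F_uA_nv, 0.6F_yA_gv) + U_bs·F_u·A_nt = 169.8 kips → 84.9 kips.
Bolt shear governs: 63.6 kips.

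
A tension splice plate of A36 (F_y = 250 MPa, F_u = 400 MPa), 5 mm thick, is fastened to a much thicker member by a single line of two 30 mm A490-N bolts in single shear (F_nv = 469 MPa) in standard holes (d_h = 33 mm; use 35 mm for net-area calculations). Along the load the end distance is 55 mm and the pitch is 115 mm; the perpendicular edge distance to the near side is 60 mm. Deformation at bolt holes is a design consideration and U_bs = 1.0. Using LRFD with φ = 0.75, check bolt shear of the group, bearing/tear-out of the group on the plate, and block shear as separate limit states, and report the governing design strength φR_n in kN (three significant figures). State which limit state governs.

Bolt shear: A_b = π·30²/4 = 706.9 mm²; R_n = 469 × 706.9 × 2 × 1 / 1000 = 663 kN → 0.75 × 663 = 497 kN.
Bearing: edge l_c = 38.5, r_n = 92.4 kN; interior l_c = 82, r_n = 144 kN; R_n = 92.4 + 1·144 = 236.4 kN → 177 kN.
Block shear: A_gv = 850, A_nv = 587.5, A_nt = 212.5 mm²; R_n = min(0.6F_uA_nv, 0.6F_yA_gv) + U_bs·F_u·A_nt = 212.5 kN → 159 kN.
Block shear governs: 159 kN.

159 kN (block shear governs)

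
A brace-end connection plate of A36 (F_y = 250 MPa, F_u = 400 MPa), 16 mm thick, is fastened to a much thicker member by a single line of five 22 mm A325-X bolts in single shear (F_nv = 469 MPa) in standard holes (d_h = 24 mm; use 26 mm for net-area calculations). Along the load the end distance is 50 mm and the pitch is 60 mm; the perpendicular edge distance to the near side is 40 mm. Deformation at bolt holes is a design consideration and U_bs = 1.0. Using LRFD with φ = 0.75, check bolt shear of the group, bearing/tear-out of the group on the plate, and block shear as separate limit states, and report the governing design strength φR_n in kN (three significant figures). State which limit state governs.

Bolt shear: A_b = π·22²/4 = 380.1 mm²; R_n = 469 × 380.1 × 5 × 1 / 1000 = 891.4 kN → 0.75 × 891.4 = 669 kN.
Bearing: edge l_c = 38, r_n = 291.8 kN; interior l_c = 36, r_n = 276.5 kN; R_n = 291.8 + 4·276.5 = 1398 kN → 1050 kN.
Block shear: A_gv = 4640, A_nv = 2768, A_nt = 432 mm²; R_n = min(0.6F_uA_nv, 0.6F_yA_gv) + U_bs·F_u·A_nt = 837.1 kN → 628 kN.
Block shear governs: 628 kN.

628 kN (block shear governs)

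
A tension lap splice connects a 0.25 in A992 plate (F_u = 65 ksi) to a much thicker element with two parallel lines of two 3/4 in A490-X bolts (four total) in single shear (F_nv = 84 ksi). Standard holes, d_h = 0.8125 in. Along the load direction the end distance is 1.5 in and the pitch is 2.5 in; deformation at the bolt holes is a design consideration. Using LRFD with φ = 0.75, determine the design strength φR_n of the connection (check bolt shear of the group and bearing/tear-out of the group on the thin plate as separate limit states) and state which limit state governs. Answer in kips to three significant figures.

Bolt shear: A_b = π·0.75²/4 = 0.4418 in²; R_n = 84 × 0.4418 × 4 × 1 = 148.4 kips → 0.75 × 148.4 = 111 kips.
Bearing (1.2 l_c t F_u ≤ 2.4 d t F_u): upper limit = 2.4·0.75·0.25·65 = 29.25 kips.
  Edge l_c = 1.5 − 0.8125/2 = 1.094 → r_n = 21.33 kips; interior l_c = 2.5 − 0.8125 = 1.688 → r_n = 29.25 kips.
  R_n,bearing = 2·21.33 + 2·29.25 = 101.2 kips → 0.75 × 101.2 = 75.9 kips.
Bearing governs: 75.9 kips.

75.9 kips (bearing governs)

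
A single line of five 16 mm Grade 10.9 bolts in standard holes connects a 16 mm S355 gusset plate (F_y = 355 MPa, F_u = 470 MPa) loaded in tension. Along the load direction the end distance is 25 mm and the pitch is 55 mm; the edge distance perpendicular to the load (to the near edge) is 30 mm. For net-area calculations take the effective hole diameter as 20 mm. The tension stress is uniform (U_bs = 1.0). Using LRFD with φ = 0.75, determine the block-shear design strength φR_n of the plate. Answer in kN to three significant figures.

Shear plane L_v = 25 + 4·55 = 245 mm; A_gv = 245 × 16 = 3920 mm².
A_nv = (245 − 4.5·20) × 16 = 2480 mm².
A_nt = (30 − 0.5·20) × 16 = 320 mm².
0.6 F_u A_nv = 699.4 kN; 0.6 F_y A_gv = 835 kN → shear rupture governs the shear term.
R_n = 699.4 + 1.0 × 470 × 320 / 1000 = 849.8 kN.
Design strength φR_n = 0.75 × 849.8 = 637 kN.

637 kN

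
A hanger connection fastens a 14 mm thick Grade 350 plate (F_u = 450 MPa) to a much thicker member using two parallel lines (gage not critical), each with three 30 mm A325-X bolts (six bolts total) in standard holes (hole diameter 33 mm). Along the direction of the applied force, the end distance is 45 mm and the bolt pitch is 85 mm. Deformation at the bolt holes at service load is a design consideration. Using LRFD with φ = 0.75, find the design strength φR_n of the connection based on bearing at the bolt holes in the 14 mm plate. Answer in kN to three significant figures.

1500 kN

Per bolt r_n = 1.2 l_c t F_u ≤ 2.4 d t F_u; upper limit = 2.4 × 30 × 14 × 450 / 1000 = 453.6 kN.
Edge bolt: l_c = 45 − 33/2 = 28.5 mm → 1.2 × 28.5 × 14 × 450 / 1000 = 215.5 → r_n = 215.5 kN.
Interior bolts: l_c = 85 − 33 = 52 mm → 1.2 × 52 × 14 × 450 / 1000 = 393.1 → r_n = 393.1 kN.
R_n = 2 × 215.5 + 4 × 393.1 = 2003 kN.
Design strength φR_n = 0.75 × 2003 = 1500 kN.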